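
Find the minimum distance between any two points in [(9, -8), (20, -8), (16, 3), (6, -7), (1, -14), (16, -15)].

Computing all pairwise distances among 6 points:

d((9, -8), (20, -8)) = 11.0
d((9, -8), (16, 3)) = 13.0384
d((9, -8), (6, -7)) = 3.1623 <-- minimum
d((9, -8), (1, -14)) = 10.0
d((9, -8), (16, -15)) = 9.8995
d((20, -8), (16, 3)) = 11.7047
d((20, -8), (6, -7)) = 14.0357
d((20, -8), (1, -14)) = 19.9249
d((20, -8), (16, -15)) = 8.0623
d((16, 3), (6, -7)) = 14.1421
d((16, 3), (1, -14)) = 22.6716
d((16, 3), (16, -15)) = 18.0
d((6, -7), (1, -14)) = 8.6023
d((6, -7), (16, -15)) = 12.8062
d((1, -14), (16, -15)) = 15.0333

Closest pair: (9, -8) and (6, -7) with distance 3.1623

The closest pair is (9, -8) and (6, -7) with Euclidean distance 3.1623. For 6 points, brute-force pairwise comparison is shown above. For large n, the divide-and-conquer algorithm (sort by x, recurse on halves, check the dividing strip) achieves O(n log n).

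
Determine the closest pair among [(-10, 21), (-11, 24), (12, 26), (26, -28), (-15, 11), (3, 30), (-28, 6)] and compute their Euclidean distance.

Computing all pairwise distances among 7 points:

d((-10, 21), (-11, 24)) = 3.1623 <-- minimum
d((-10, 21), (12, 26)) = 22.561
d((-10, 21), (26, -28)) = 60.803
d((-10, 21), (-15, 11)) = 11.1803
d((-10, 21), (3, 30)) = 15.8114
d((-10, 21), (-28, 6)) = 23.4307
d((-11, 24), (12, 26)) = 23.0868
d((-11, 24), (26, -28)) = 63.8201
d((-11, 24), (-15, 11)) = 13.6015
d((-11, 24), (3, 30)) = 15.2315
d((-11, 24), (-28, 6)) = 24.7588
d((12, 26), (26, -28)) = 55.7853
d((12, 26), (-15, 11)) = 30.8869
d((12, 26), (3, 30)) = 9.8489
d((12, 26), (-28, 6)) = 44.7214
d((26, -28), (-15, 11)) = 56.5862
d((26, -28), (3, 30)) = 62.3939
d((26, -28), (-28, 6)) = 63.8122
d((-15, 11), (3, 30)) = 26.1725
d((-15, 11), (-28, 6)) = 13.9284
d((3, 30), (-28, 6)) = 39.2046

Closest pair: (-10, 21) and (-11, 24) with distance 3.1623

The closest pair is (-10, 21) and (-11, 24) with Euclidean distance 3.1623. For 7 points, brute-force pairwise comparison is shown above. For large n, the divide-and-conquer algorithm (sort by x, recurse on halves, check the dividing strip) achieves O(n log n).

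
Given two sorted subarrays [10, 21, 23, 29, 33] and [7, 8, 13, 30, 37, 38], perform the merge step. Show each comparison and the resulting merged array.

Merging process:

Compare 10 vs 7: take 7 from right. Merged: [7]
Compare 10 vs 8: take 8 from right. Merged: [7, 8]
Compare 10 vs 13: take 10 from left. Merged: [7, 8, 10]
Compare 21 vs 13: take 13 from right. Merged: [7, 8, 10, 13]
Compare 21 vs 30: take 21 from left. Merged: [7, 8, 10, 13, 21]
Compare 23 vs 30: take 23 from left. Merged: [7, 8, 10, 13, 21, 23]
Compare 29 vs 30: take 29 from left. Merged: [7, 8, 10, 13, 21, 23, 29]
Compare 33 vs 30: take 30 from right. Merged: [7, 8, 10, 13, 21, 23, 29, 30]
Compare 33 vs 37: take 33 from left. Merged: [7, 8, 10, 13, 21, 23, 29, 30, 33]
Append remaining from right: [37, 38]. Merged: [7, 8, 10, 13, 21, 23, 29, 30, 33, 37, 38]

Final merged array: [7, 8, 10, 13, 21, 23, 29, 30, 33, 37, 38]
Total comparisons: 9

The merged array is [7, 8, 10, 13, 21, 23, 29, 30, 33, 37, 38], requiring 9 comparisons. The merge step runs in O(n) time where n is the total number of elements.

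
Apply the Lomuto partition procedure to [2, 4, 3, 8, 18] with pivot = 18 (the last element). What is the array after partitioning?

Lomuto partition with pivot = 18:

Initial array: [2, 4, 3, 8, 18]

arr[0]=2 <= 18: swap with position 0, array becomes [2, 4, 3, 8, 18]
arr[1]=4 <= 18: swap with position 1, array becomes [2, 4, 3, 8, 18]
arr[2]=3 <= 18: swap with position 2, array becomes [2, 4, 3, 8, 18]
arr[3]=8 <= 18: swap with position 3, array becomes [2, 4, 3, 8, 18]

Place pivot at position 4: [2, 4, 3, 8, 18]
Pivot position: 4

After partitioning with pivot 18, the array becomes [2, 4, 3, 8, 18]. The pivot is placed at index 4. All elements to the left of the pivot are <= 18, and all elements to the right are > 18.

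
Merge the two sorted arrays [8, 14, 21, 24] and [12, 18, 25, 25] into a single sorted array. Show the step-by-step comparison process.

Merging process:

Compare 8 vs 12: take 8 from left. Merged: [8]
Compare 14 vs 12: take 12 from right. Merged: [8, 12]
Compare 14 vs 18: take 14 from left. Merged: [8, 12, 14]
Compare 21 vs 18: take 18 from right. Merged: [8, 12, 14, 18]
Compare 21 vs 25: take 21 from left. Merged: [8, 12, 14, 18, 21]
Compare 24 vs 25: take 24 from left. Merged: [8, 12, 14, 18, 21, 24]
Append remaining from right: [25, 25]. Merged: [8, 12, 14, 18, 21, 24, 25, 25]

Final merged array: [8, 12, 14, 18, 21, 24, 25, 25]
Total comparisons: 6

The merged array is [8, 12, 14, 18, 21, 24, 25, 25], requiring 6 comparisons. The merge step runs in O(n) time where n is the total number of elements.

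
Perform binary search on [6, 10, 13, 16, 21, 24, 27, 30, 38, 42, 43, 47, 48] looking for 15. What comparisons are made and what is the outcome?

Binary search for 15 in [6, 10, 13, 16, 21, 24, 27, 30, 38, 42, 43, 47, 48]:

lo=0, hi=12, mid=6, arr[mid]=27 -> 27 > 15, search left half
lo=0, hi=5, mid=2, arr[mid]=13 -> 13 < 15, search right half
lo=3, hi=5, mid=4, arr[mid]=21 -> 21 > 15, search left half
lo=3, hi=3, mid=3, arr[mid]=16 -> 16 > 15, search left half
lo=3 > hi=2, target 15 not found

Binary search determines that 15 is not in the array after 4 comparisons. The search space was exhausted without finding the target.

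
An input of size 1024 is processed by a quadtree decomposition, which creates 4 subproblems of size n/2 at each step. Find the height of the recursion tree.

For divide and conquer with division factor 2:

Problem sizes at each level:
Level 0: 1024
Level 1: 512
Level 2: 256
Level 3: 128
Level 4: 64
Level 5: 32
Level 6: 16
Level 7: 8
Level 8: 4
Level 9: 2
Level 10: 1

The root is level 0 and the size-1 base case is level 10 (the tree spans levels 0 through 10, i.e. 11 levels counting the root), so the depth is the number of divisions: log_2(1024) = 10

The recursion tree depth is log_2(1024) = 10. At each level, the problem size is divided by 2, so it takes 10 divisions to reduce to a base case of size 1. The algorithm makes 4 recursive calls at each level.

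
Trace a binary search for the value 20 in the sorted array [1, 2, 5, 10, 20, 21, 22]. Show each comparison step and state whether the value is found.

Binary search for 20 in [1, 2, 5, 10, 20, 21, 22]:

lo=0, hi=6, mid=3, arr[mid]=10 -> 10 < 20, search right half
lo=4, hi=6, mid=5, arr[mid]=21 -> 21 > 20, search left half
lo=4, hi=4, mid=4, arr[mid]=20 -> Found target at index 4!

Binary search finds 20 at index 4 after 3 comparisons. The search repeatedly halves the search space by comparing with the middle element.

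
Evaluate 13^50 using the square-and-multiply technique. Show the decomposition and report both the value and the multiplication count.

Computing 13^50 by squaring (build up from 13^1; each line after the first costs one multiplication):

13^1 = 13
13^2 = (13^1)^2 = 13^2 = 169
13^3 = 13 * 13^2 = 13 * 169 = 2197
13^6 = (13^3)^2 = 2197^2 = 4826809
13^12 = (13^6)^2 = 4826809^2 = 23298085122481
13^24 = (13^12)^2 = 23298085122481^2 = 542800770374370512771595361
13^25 = 13 * 13^24 = 13 * 542800770374370512771595361 = 7056410014866816666030739693
13^50 = (13^25)^2 = 7056410014866816666030739693^2 = 49792922297912707801714181535533618316401192004725734249

Result: 49792922297912707801714181535533618316401192004725734249
Multiplications needed: 7 (7 lines after 13^1)

13^50 = 49792922297912707801714181535533618316401192004725734249. Using exponentiation by squaring, this requires 7 multiplications. The key idea: if the exponent is even, square the half-power; if odd, multiply by the base once.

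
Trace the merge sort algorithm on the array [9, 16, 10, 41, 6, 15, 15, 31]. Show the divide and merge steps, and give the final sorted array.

Merge sort trace:

Split: [9, 16, 10, 41, 6, 15, 15, 31] -> [9, 16, 10, 41] and [6, 15, 15, 31]
  Split: [9, 16, 10, 41] -> [9, 16] and [10, 41]
    Split: [9, 16] -> [9] and [16]
    Merge: [9] + [16] -> [9, 16]
    Split: [10, 41] -> [10] and [41]
    Merge: [10] + [41] -> [10, 41]
  Merge: [9, 16] + [10, 41] -> [9, 10, 16, 41]
  Split: [6, 15, 15, 31] -> [6, 15] and [15, 31]
    Split: [6, 15] -> [6] and [15]
    Merge: [6] + [15] -> [6, 15]
    Split: [15, 31] -> [15] and [31]
    Merge: [15] + [31] -> [15, 31]
  Merge: [6, 15] + [15, 31] -> [6, 15, 15, 31]
Merge: [9, 10, 16, 41] + [6, 15, 15, 31] -> [6, 9, 10, 15, 15, 16, 31, 41]

Final sorted array: [6, 9, 10, 15, 15, 16, 31, 41]

The merge sort proceeds by recursively splitting the array and merging sorted halves.
After all merges, the sorted array is [6, 9, 10, 15, 15, 16, 31, 41].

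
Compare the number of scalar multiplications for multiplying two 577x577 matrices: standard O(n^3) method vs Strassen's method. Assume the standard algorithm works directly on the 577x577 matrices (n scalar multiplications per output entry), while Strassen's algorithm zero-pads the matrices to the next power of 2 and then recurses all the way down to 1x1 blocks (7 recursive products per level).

Matrix multiplication for 577x577 matrices:

Strassen's algorithm requires power-of-2 dimensions. Pad 577x577 to 1024x1024 (next power of 2).

Standard algorithm: 577^3 = 192100033 multiplications
Strassen's algorithm: 7^(log2(1024)) = 7^10 = 282475249 multiplications
Difference: 192100033 - 282475249 = -90375216 (Strassen uses MORE here due to padding overhead — for small or just-over-power-of-2 n, padding can outweigh the per-level savings)

Standard: 192100033 multiplications (577^3). Strassen: 282475249 multiplications (7^10, after padding to 1024x1024). Strassen reduces 8 recursive multiplications to 7 at each level.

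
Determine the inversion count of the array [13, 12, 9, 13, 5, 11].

Finding inversions in [13, 12, 9, 13, 5, 11]:

(0, 1): arr[0]=13 > arr[1]=12
(0, 2): arr[0]=13 > arr[2]=9
(0, 4): arr[0]=13 > arr[4]=5
(0, 5): arr[0]=13 > arr[5]=11
(1, 2): arr[1]=12 > arr[2]=9
(1, 4): arr[1]=12 > arr[4]=5
(1, 5): arr[1]=12 > arr[5]=11
(2, 4): arr[2]=9 > arr[4]=5
(3, 4): arr[3]=13 > arr[4]=5
(3, 5): arr[3]=13 > arr[5]=11

Total inversions: 10

The array has 10 inversion(s): (0,1), (0,2), (0,4), (0,5), (1,2), (1,4), (1,5), (2,4), (3,4), (3,5). Each pair (i,j) satisfies i < j and arr[i] > arr[j].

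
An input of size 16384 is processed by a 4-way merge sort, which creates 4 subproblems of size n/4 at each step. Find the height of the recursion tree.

For divide and conquer with division factor 4:

Problem sizes at each level:
Level 0: 16384
Level 1: 4096
Level 2: 1024
Level 3: 256
Level 4: 64
Level 5: 16
Level 6: 4
Level 7: 1

The root is level 0 and the size-1 base case is level 7 (the tree spans levels 0 through 7, i.e. 8 levels counting the root), so the depth is the number of divisions: log_4(16384) = 7

The recursion tree depth is log_4(16384) = 7. At each level, the problem size is divided by 4, so it takes 7 divisions to reduce to a base case of size 1. The algorithm makes 4 recursive calls at each level.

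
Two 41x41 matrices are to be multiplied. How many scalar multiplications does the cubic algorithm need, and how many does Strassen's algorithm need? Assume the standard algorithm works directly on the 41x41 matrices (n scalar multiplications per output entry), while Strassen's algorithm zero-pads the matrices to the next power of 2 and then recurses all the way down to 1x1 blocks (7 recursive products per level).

Matrix multiplication for 41x41 matrices:

Strassen's algorithm requires power-of-2 dimensions. Pad 41x41 to 64x64 (next power of 2).

Standard algorithm: 41^3 = 68921 multiplications
Strassen's algorithm: 7^(log2(64)) = 7^6 = 117649 multiplications
Difference: 68921 - 117649 = -48728 (Strassen uses MORE here due to padding overhead — for small or just-over-power-of-2 n, padding can outweigh the per-level savings)

Standard: 68921 multiplications (41^3). Strassen: 117649 multiplications (7^6, after padding to 64x64). Strassen reduces 8 recursive multiplications to 7 at each level.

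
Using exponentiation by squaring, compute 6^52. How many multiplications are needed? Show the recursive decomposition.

Computing 6^52 by squaring (build up from 6^1; each line after the first costs one multiplication):

6^1 = 6
6^2 = (6^1)^2 = 6^2 = 36
6^3 = 6 * 6^2 = 6 * 36 = 216
6^6 = (6^3)^2 = 216^2 = 46656
6^12 = (6^6)^2 = 46656^2 = 2176782336
6^13 = 6 * 6^12 = 6 * 2176782336 = 13060694016
6^26 = (6^13)^2 = 13060694016^2 = 170581728179578208256
6^52 = (6^26)^2 = 170581728179578208256^2 = 29098125988731506183153025616435306561536

Result: 29098125988731506183153025616435306561536
Multiplications needed: 7 (7 lines after 6^1)

6^52 = 29098125988731506183153025616435306561536. Using exponentiation by squaring, this requires 7 multiplications. The key idea: if the exponent is even, square the half-power; if odd, multiply by the base once.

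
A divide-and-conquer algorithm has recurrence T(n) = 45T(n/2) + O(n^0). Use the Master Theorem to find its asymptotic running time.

Master Theorem for T(n) = 45T(n/2) + O(n^0):

a = 45, b = 2, c = 0
log_b(a) = log_2(45) = 5.4919

Case 1: c = 0 < log_2(45) = 5.4919
T(n) = O(n^(log_2 45))

For T(n) = 45T(n/2) + O(n^0): log_2(45) = 5.4919. This is Case 1 of the Master Theorem (c < log_b(a), work dominated by leaves), giving O(n^(log_2 45)).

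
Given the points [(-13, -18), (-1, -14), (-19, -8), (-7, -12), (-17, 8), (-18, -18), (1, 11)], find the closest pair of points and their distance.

Computing all pairwise distances among 7 points:

d((-13, -18), (-1, -14)) = 12.6491
d((-13, -18), (-19, -8)) = 11.6619
d((-13, -18), (-7, -12)) = 8.4853
d((-13, -18), (-17, 8)) = 26.3059
d((-13, -18), (-18, -18)) = 5.0 <-- minimum
d((-13, -18), (1, 11)) = 32.2025
d((-1, -14), (-19, -8)) = 18.9737
d((-1, -14), (-7, -12)) = 6.3246
d((-1, -14), (-17, 8)) = 27.2029
d((-1, -14), (-18, -18)) = 17.4642
d((-1, -14), (1, 11)) = 25.0799
d((-19, -8), (-7, -12)) = 12.6491
d((-19, -8), (-17, 8)) = 16.1245
d((-19, -8), (-18, -18)) = 10.0499
d((-19, -8), (1, 11)) = 27.5862
d((-7, -12), (-17, 8)) = 22.3607
d((-7, -12), (-18, -18)) = 12.53
d((-7, -12), (1, 11)) = 24.3516
d((-17, 8), (-18, -18)) = 26.0192
d((-17, 8), (1, 11)) = 18.2483
d((-18, -18), (1, 11)) = 34.6699

Closest pair: (-13, -18) and (-18, -18) with distance 5.0

The closest pair is (-13, -18) and (-18, -18) with Euclidean distance 5.0. For 7 points, brute-force pairwise comparison is shown above. For large n, the divide-and-conquer algorithm (sort by x, recurse on halves, check the dividing strip) achieves O(n log n).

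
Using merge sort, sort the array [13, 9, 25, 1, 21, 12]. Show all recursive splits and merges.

Merge sort trace:

Split: [13, 9, 25, 1, 21, 12] -> [13, 9, 25] and [1, 21, 12]
  Split: [13, 9, 25] -> [13] and [9, 25]
    Split: [9, 25] -> [9] and [25]
    Merge: [9] + [25] -> [9, 25]
  Merge: [13] + [9, 25] -> [9, 13, 25]
  Split: [1, 21, 12] -> [1] and [21, 12]
    Split: [21, 12] -> [21] and [12]
    Merge: [21] + [12] -> [12, 21]
  Merge: [1] + [12, 21] -> [1, 12, 21]
Merge: [9, 13, 25] + [1, 12, 21] -> [1, 9, 12, 13, 21, 25]

Final sorted array: [1, 9, 12, 13, 21, 25]

The merge sort proceeds by recursively splitting the array and merging sorted halves.
After all merges, the sorted array is [1, 9, 12, 13, 21, 25].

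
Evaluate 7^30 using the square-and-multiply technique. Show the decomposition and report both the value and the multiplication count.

Computing 7^30 by squaring (build up from 7^1; each line after the first costs one multiplication):

7^1 = 7
7^2 = (7^1)^2 = 7^2 = 49
7^3 = 7 * 7^2 = 7 * 49 = 343
7^6 = (7^3)^2 = 343^2 = 117649
7^7 = 7 * 7^6 = 7 * 117649 = 823543
7^14 = (7^7)^2 = 823543^2 = 678223072849
7^15 = 7 * 7^14 = 7 * 678223072849 = 4747561509943
7^30 = (7^15)^2 = 4747561509943^2 = 22539340290692258087863249

Result: 22539340290692258087863249
Multiplications needed: 7 (7 lines after 7^1)

7^30 = 22539340290692258087863249. Using exponentiation by squaring, this requires 7 multiplications. The key idea: if the exponent is even, square the half-power; if odd, multiply by the base once.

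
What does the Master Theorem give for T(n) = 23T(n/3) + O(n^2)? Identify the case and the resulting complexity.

Master Theorem for T(n) = 23T(n/3) + O(n^2):

a = 23, b = 3, c = 2
log_b(a) = log_3(23) = 2.8540

Case 1: c = 2 < log_3(23) = 2.8540
T(n) = O(n^(log_3 23))

For T(n) = 23T(n/3) + O(n^2): log_3(23) = 2.8540. This is Case 1 of the Master Theorem (c < log_b(a), work dominated by leaves), giving O(n^(log_3 23)).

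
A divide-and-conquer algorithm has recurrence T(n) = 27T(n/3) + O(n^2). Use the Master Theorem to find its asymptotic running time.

Master Theorem for T(n) = 27T(n/3) + O(n^2):

a = 27, b = 3, c = 2
log_b(a) = log_3(27) = 3.0000

Case 1: c = 2 < log_3(27) = 3.0000
T(n) = O(n^(log_3 27)) = O(n^3)

For T(n) = 27T(n/3) + O(n^2): log_3(27) = 3.0000. This is Case 1 of the Master Theorem (c < log_b(a), work dominated by leaves), giving O(n^3).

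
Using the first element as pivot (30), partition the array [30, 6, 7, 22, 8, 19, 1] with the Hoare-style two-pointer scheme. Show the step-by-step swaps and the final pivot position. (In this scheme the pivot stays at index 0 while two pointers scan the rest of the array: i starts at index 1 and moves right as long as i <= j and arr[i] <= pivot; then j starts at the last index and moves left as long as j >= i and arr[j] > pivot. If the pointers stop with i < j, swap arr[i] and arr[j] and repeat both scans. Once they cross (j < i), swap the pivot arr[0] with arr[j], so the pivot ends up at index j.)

Hoare-style two-pointer partition with pivot = 30:

Initial array: [30, 6, 7, 22, 8, 19, 1]

Pointers start at i = 1, j = 6.
i ends at 7, j ends at 6: the pointers have crossed (j < i), so scanning stops.

Swap pivot arr[0] with arr[6] to place pivot at position 6: [1, 6, 7, 22, 8, 19, 30]
Pivot position: 6

After partitioning with pivot 30, the array becomes [1, 6, 7, 22, 8, 19, 30]. The pivot is placed at index 6. All elements to the left of the pivot are <= 30, and all elements to the right are > 30.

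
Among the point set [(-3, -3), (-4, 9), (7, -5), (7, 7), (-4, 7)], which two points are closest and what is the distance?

Computing all pairwise distances among 5 points:

d((-3, -3), (-4, 9)) = 12.0416
d((-3, -3), (7, -5)) = 10.198
d((-3, -3), (7, 7)) = 14.1421
d((-3, -3), (-4, 7)) = 10.0499
d((-4, 9), (7, -5)) = 17.8045
d((-4, 9), (7, 7)) = 11.1803
d((-4, 9), (-4, 7)) = 2.0 <-- minimum
d((7, -5), (7, 7)) = 12.0
d((7, -5), (-4, 7)) = 16.2788
d((7, 7), (-4, 7)) = 11.0

Closest pair: (-4, 9) and (-4, 7) with distance 2.0

The closest pair is (-4, 9) and (-4, 7) with Euclidean distance 2.0. For 5 points, brute-force pairwise comparison is shown above. For large n, the divide-and-conquer algorithm (sort by x, recurse on halves, check the dividing strip) achieves O(n log n).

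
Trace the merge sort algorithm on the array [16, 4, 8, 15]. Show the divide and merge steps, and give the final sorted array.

Merge sort trace:

Split: [16, 4, 8, 15] -> [16, 4] and [8, 15]
  Split: [16, 4] -> [16] and [4]
  Merge: [16] + [4] -> [4, 16]
  Split: [8, 15] -> [8] and [15]
  Merge: [8] + [15] -> [8, 15]
Merge: [4, 16] + [8, 15] -> [4, 8, 15, 16]

Final sorted array: [4, 8, 15, 16]

The merge sort proceeds by recursively splitting the array and merging sorted halves.
After all merges, the sorted array is [4, 8, 15, 16].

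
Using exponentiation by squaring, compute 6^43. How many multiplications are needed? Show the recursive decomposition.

Computing 6^43 by squaring (build up from 6^1; each line after the first costs one multiplication):

6^1 = 6
6^2 = (6^1)^2 = 6^2 = 36
6^4 = (6^2)^2 = 36^2 = 1296
6^5 = 6 * 6^4 = 6 * 1296 = 7776
6^10 = (6^5)^2 = 7776^2 = 60466176
6^20 = (6^10)^2 = 60466176^2 = 3656158440062976
6^21 = 6 * 6^20 = 6 * 3656158440062976 = 21936950640377856
6^42 = (6^21)^2 = 21936950640377856^2 = 481229803398374426442198455156736
6^43 = 6 * 6^42 = 6 * 481229803398374426442198455156736 = 2887378820390246558653190730940416

Result: 2887378820390246558653190730940416
Multiplications needed: 8 (8 lines after 6^1)

6^43 = 2887378820390246558653190730940416. Using exponentiation by squaring, this requires 8 multiplications. The key idea: if the exponent is even, square the half-power; if odd, multiply by the base once.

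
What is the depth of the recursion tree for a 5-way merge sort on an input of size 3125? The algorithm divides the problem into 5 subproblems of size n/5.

For divide and conquer with division factor 5:

Problem sizes at each level:
Level 0: 3125
Level 1: 625
Level 2: 125
Level 3: 25
Level 4: 5
Level 5: 1

The root is level 0 and the size-1 base case is level 5 (the tree spans levels 0 through 5, i.e. 6 levels counting the root), so the depth is the number of divisions: log_5(3125) = 5

The recursion tree depth is log_5(3125) = 5. At each level, the problem size is divided by 5, so it takes 5 divisions to reduce to a base case of size 1. The algorithm makes 5 recursive calls at each level.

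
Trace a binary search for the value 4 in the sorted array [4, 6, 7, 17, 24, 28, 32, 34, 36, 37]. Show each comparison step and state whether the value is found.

Binary search for 4 in [4, 6, 7, 17, 24, 28, 32, 34, 36, 37]:

lo=0, hi=9, mid=4, arr[mid]=24 -> 24 > 4, search left half
lo=0, hi=3, mid=1, arr[mid]=6 -> 6 > 4, search left half
lo=0, hi=0, mid=0, arr[mid]=4 -> Found target at index 0!

Binary search finds 4 at index 0 after 3 comparisons. The search repeatedly halves the search space by comparing with the middle element.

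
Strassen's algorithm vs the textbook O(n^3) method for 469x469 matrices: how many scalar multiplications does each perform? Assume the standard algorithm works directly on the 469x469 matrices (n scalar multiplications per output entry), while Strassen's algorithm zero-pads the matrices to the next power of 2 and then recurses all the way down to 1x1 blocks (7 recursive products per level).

Matrix multiplication for 469x469 matrices:

Strassen's algorithm requires power-of-2 dimensions. Pad 469x469 to 512x512 (next power of 2).

Standard algorithm: 469^3 = 103161709 multiplications
Strassen's algorithm: 7^(log2(512)) = 7^9 = 40353607 multiplications
Savings: 103161709 - 40353607 = 62808102 multiplications

Standard: 103161709 multiplications (469^3). Strassen: 40353607 multiplications (7^9, after padding to 512x512). Strassen reduces 8 recursive multiplications to 7 at each level.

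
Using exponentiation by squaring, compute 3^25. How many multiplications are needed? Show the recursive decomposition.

Computing 3^25 by squaring (build up from 3^1; each line after the first costs one multiplication):

3^1 = 3
3^2 = (3^1)^2 = 3^2 = 9
3^3 = 3 * 3^2 = 3 * 9 = 27
3^6 = (3^3)^2 = 27^2 = 729
3^12 = (3^6)^2 = 729^2 = 531441
3^24 = (3^12)^2 = 531441^2 = 282429536481
3^25 = 3 * 3^24 = 3 * 282429536481 = 847288609443

Result: 847288609443
Multiplications needed: 6 (6 lines after 3^1)

3^25 = 847288609443. Using exponentiation by squaring, this requires 6 multiplications. The key idea: if the exponent is even, square the half-power; if odd, multiply by the base once.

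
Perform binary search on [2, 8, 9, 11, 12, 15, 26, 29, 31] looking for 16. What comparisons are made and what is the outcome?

Binary search for 16 in [2, 8, 9, 11, 12, 15, 26, 29, 31]:

lo=0, hi=8, mid=4, arr[mid]=12 -> 12 < 16, search right half
lo=5, hi=8, mid=6, arr[mid]=26 -> 26 > 16, search left half
lo=5, hi=5, mid=5, arr[mid]=15 -> 15 < 16, search right half
lo=6 > hi=5, target 16 not found

Binary search determines that 16 is not in the array after 3 comparisons. The search space was exhausted without finding the target.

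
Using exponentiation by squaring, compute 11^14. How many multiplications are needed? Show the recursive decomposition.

Computing 11^14 by squaring (build up from 11^1; each line after the first costs one multiplication):

11^1 = 11
11^2 = (11^1)^2 = 11^2 = 121
11^3 = 11 * 11^2 = 11 * 121 = 1331
11^6 = (11^3)^2 = 1331^2 = 1771561
11^7 = 11 * 11^6 = 11 * 1771561 = 19487171
11^14 = (11^7)^2 = 19487171^2 = 379749833583241

Result: 379749833583241
Multiplications needed: 5 (5 lines after 11^1)

11^14 = 379749833583241. Using exponentiation by squaring, this requires 5 multiplications. The key idea: if the exponent is even, square the half-power; if odd, multiply by the base once.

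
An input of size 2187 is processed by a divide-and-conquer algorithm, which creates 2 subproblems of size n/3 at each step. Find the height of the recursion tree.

For divide and conquer with division factor 3:

Problem sizes at each level:
Level 0: 2187
Level 1: 729
Level 2: 243
Level 3: 81
Level 4: 27
Level 5: 9
Level 6: 3
Level 7: 1

The root is level 0 and the size-1 base case is level 7 (the tree spans levels 0 through 7, i.e. 8 levels counting the root), so the depth is the number of divisions: log_3(2187) = 7

The recursion tree depth is log_3(2187) = 7. At each level, the problem size is divided by 3, so it takes 7 divisions to reduce to a base case of size 1. The algorithm makes 2 recursive calls at each level.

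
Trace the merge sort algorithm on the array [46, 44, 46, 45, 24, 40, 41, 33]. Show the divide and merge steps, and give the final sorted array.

Merge sort trace:

Split: [46, 44, 46, 45, 24, 40, 41, 33] -> [46, 44, 46, 45] and [24, 40, 41, 33]
  Split: [46, 44, 46, 45] -> [46, 44] and [46, 45]
    Split: [46, 44] -> [46] and [44]
    Merge: [46] + [44] -> [44, 46]
    Split: [46, 45] -> [46] and [45]
    Merge: [46] + [45] -> [45, 46]
  Merge: [44, 46] + [45, 46] -> [44, 45, 46, 46]
  Split: [24, 40, 41, 33] -> [24, 40] and [41, 33]
    Split: [24, 40] -> [24] and [40]
    Merge: [24] + [40] -> [24, 40]
    Split: [41, 33] -> [41] and [33]
    Merge: [41] + [33] -> [33, 41]
  Merge: [24, 40] + [33, 41] -> [24, 33, 40, 41]
Merge: [44, 45, 46, 46] + [24, 33, 40, 41] -> [24, 33, 40, 41, 44, 45, 46, 46]

Final sorted array: [24, 33, 40, 41, 44, 45, 46, 46]

The merge sort proceeds by recursively splitting the array and merging sorted halves.
After all merges, the sorted array is [24, 33, 40, 41, 44, 45, 46, 46].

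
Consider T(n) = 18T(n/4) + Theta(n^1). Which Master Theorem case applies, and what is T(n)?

Master Theorem for T(n) = 18T(n/4) + O(n^1):

a = 18, b = 4, c = 1
log_b(a) = log_4(18) = 2.0850

Case 1: c = 1 < log_4(18) = 2.0850
T(n) = O(n^(log_4 18))

For T(n) = 18T(n/4) + O(n^1): log_4(18) = 2.0850. This is Case 1 of the Master Theorem (c < log_b(a), work dominated by leaves), giving O(n^(log_4 18)).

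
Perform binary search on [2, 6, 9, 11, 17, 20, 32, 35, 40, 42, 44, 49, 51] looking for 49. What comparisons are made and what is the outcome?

Binary search for 49 in [2, 6, 9, 11, 17, 20, 32, 35, 40, 42, 44, 49, 51]:

lo=0, hi=12, mid=6, arr[mid]=32 -> 32 < 49, search right half
lo=7, hi=12, mid=9, arr[mid]=42 -> 42 < 49, search right half
lo=10, hi=12, mid=11, arr[mid]=49 -> Found target at index 11!

Binary search finds 49 at index 11 after 3 comparisons. The search repeatedly halves the search space by comparing with the middle element.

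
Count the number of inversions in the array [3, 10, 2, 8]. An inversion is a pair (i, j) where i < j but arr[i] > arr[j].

Finding inversions in [3, 10, 2, 8]:

(0, 2): arr[0]=3 > arr[2]=2
(1, 2): arr[1]=10 > arr[2]=2
(1, 3): arr[1]=10 > arr[3]=8

Total inversions: 3

The array has 3 inversion(s): (0,2), (1,2), (1,3). Each pair (i,j) satisfies i < j and arr[i] > arr[j].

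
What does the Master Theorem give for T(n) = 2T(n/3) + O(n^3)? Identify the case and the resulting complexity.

Master Theorem for T(n) = 2T(n/3) + O(n^3):

a = 2, b = 3, c = 3
log_b(a) = log_3(2) = 0.6309

Case 3: c = 3 > log_3(2) = 0.6309
T(n) = O(n^3) = O(n^3)

For T(n) = 2T(n/3) + O(n^3): log_3(2) = 0.6309. This is Case 3 of the Master Theorem (c > log_b(a), work dominated by root), giving O(n^3).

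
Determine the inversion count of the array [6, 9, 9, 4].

Finding inversions in [6, 9, 9, 4]:

(0, 3): arr[0]=6 > arr[3]=4
(1, 3): arr[1]=9 > arr[3]=4
(2, 3): arr[2]=9 > arr[3]=4

Total inversions: 3

The array has 3 inversion(s): (0,3), (1,3), (2,3). Each pair (i,j) satisfies i < j and arr[i] > arr[j].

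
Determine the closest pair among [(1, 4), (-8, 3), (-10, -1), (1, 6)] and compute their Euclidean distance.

Computing all pairwise distances among 4 points:

d((1, 4), (-8, 3)) = 9.0554
d((1, 4), (-10, -1)) = 12.083
d((1, 4), (1, 6)) = 2.0 <-- minimum
d((-8, 3), (-10, -1)) = 4.4721
d((-8, 3), (1, 6)) = 9.4868
d((-10, -1), (1, 6)) = 13.0384

Closest pair: (1, 4) and (1, 6) with distance 2.0

The closest pair is (1, 4) and (1, 6) with Euclidean distance 2.0. For 4 points, brute-force pairwise comparison is shown above. For large n, the divide-and-conquer algorithm (sort by x, recurse on halves, check the dividing strip) achieves O(n log n).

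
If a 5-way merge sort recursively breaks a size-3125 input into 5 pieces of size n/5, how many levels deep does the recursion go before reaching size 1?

For divide and conquer with division factor 5:

Problem sizes at each level:
Level 0: 3125
Level 1: 625
Level 2: 125
Level 3: 25
Level 4: 5
Level 5: 1

The root is level 0 and the size-1 base case is level 5 (the tree spans levels 0 through 5, i.e. 6 levels counting the root), so the depth is the number of divisions: log_5(3125) = 5

The recursion tree depth is log_5(3125) = 5. At each level, the problem size is divided by 5, so it takes 5 divisions to reduce to a base case of size 1. The algorithm makes 5 recursive calls at each level.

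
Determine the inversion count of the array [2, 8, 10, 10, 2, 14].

Finding inversions in [2, 8, 10, 10, 2, 14]:

(1, 4): arr[1]=8 > arr[4]=2
(2, 4): arr[2]=10 > arr[4]=2
(3, 4): arr[3]=10 > arr[4]=2

Total inversions: 3

The array has 3 inversion(s): (1,4), (2,4), (3,4). Each pair (i,j) satisfies i < j and arr[i] > arr[j].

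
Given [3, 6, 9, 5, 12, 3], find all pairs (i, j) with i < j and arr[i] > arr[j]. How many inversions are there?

Finding inversions in [3, 6, 9, 5, 12, 3]:

(1, 3): arr[1]=6 > arr[3]=5
(1, 5): arr[1]=6 > arr[5]=3
(2, 3): arr[2]=9 > arr[3]=5
(2, 5): arr[2]=9 > arr[5]=3
(3, 5): arr[3]=5 > arr[5]=3
(4, 5): arr[4]=12 > arr[5]=3

Total inversions: 6

The array has 6 inversion(s): (1,3), (1,5), (2,3), (2,5), (3,5), (4,5). Each pair (i,j) satisfies i < j and arr[i] > arr[j].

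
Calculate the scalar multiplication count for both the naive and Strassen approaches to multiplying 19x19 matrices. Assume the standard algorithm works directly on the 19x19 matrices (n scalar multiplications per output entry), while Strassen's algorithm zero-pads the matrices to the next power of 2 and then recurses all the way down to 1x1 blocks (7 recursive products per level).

Matrix multiplication for 19x19 matrices:

Strassen's algorithm requires power-of-2 dimensions. Pad 19x19 to 32x32 (next power of 2).

Standard algorithm: 19^3 = 6859 multiplications
Strassen's algorithm: 7^(log2(32)) = 7^5 = 16807 multiplications
Difference: 6859 - 16807 = -9948 (Strassen uses MORE here due to padding overhead — for small or just-over-power-of-2 n, padding can outweigh the per-level savings)

Standard: 6859 multiplications (19^3). Strassen: 16807 multiplications (7^5, after padding to 32x32). Strassen reduces 8 recursive multiplications to 7 at each level.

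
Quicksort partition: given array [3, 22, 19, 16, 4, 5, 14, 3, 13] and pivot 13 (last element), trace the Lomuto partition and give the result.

Lomuto partition with pivot = 13:

Initial array: [3, 22, 19, 16, 4, 5, 14, 3, 13]

arr[0]=3 <= 13: swap with position 0, array becomes [3, 22, 19, 16, 4, 5, 14, 3, 13]
arr[1]=22 > 13: no swap
arr[2]=19 > 13: no swap
arr[3]=16 > 13: no swap
arr[4]=4 <= 13: swap with position 1, array becomes [3, 4, 19, 16, 22, 5, 14, 3, 13]
arr[5]=5 <= 13: swap with position 2, array becomes [3, 4, 5, 16, 22, 19, 14, 3, 13]
arr[6]=14 > 13: no swap
arr[7]=3 <= 13: swap with position 3, array becomes [3, 4, 5, 3, 22, 19, 14, 16, 13]

Place pivot at position 4: [3, 4, 5, 3, 13, 19, 14, 16, 22]
Pivot position: 4

After partitioning with pivot 13, the array becomes [3, 4, 5, 3, 13, 19, 14, 16, 22]. The pivot is placed at index 4. All elements to the left of the pivot are <= 13, and all elements to the right are > 13.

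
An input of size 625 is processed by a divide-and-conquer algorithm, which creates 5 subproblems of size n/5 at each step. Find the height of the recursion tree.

For divide and conquer with division factor 5:

Problem sizes at each level:
Level 0: 625
Level 1: 125
Level 2: 25
Level 3: 5
Level 4: 1

The root is level 0 and the size-1 base case is level 4 (the tree spans levels 0 through 4, i.e. 5 levels counting the root), so the depth is the number of divisions: log_5(625) = 4

The recursion tree depth is log_5(625) = 4. At each level, the problem size is divided by 5, so it takes 4 divisions to reduce to a base case of size 1. The algorithm makes 5 recursive calls at each level.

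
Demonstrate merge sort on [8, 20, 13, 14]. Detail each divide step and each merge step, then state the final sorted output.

Merge sort trace:

Split: [8, 20, 13, 14] -> [8, 20] and [13, 14]
  Split: [8, 20] -> [8] and [20]
  Merge: [8] + [20] -> [8, 20]
  Split: [13, 14] -> [13] and [14]
  Merge: [13] + [14] -> [13, 14]
Merge: [8, 20] + [13, 14] -> [8, 13, 14, 20]

Final sorted array: [8, 13, 14, 20]

The merge sort proceeds by recursively splitting the array and merging sorted halves.
After all merges, the sorted array is [8, 13, 14, 20].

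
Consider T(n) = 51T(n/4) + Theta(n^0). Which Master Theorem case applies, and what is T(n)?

Master Theorem for T(n) = 51T(n/4) + O(n^0):

a = 51, b = 4, c = 0
log_b(a) = log_4(51) = 2.8362

Case 1: c = 0 < log_4(51) = 2.8362
T(n) = O(n^(log_4 51))

For T(n) = 51T(n/4) + O(n^0): log_4(51) = 2.8362. This is Case 1 of the Master Theorem (c < log_b(a), work dominated by leaves), giving O(n^(log_4 51)).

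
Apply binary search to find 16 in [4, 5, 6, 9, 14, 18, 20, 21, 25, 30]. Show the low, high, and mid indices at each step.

Binary search for 16 in [4, 5, 6, 9, 14, 18, 20, 21, 25, 30]:

lo=0, hi=9, mid=4, arr[mid]=14 -> 14 < 16, search right half
lo=5, hi=9, mid=7, arr[mid]=21 -> 21 > 16, search left half
lo=5, hi=6, mid=5, arr[mid]=18 -> 18 > 16, search left half
lo=5 > hi=4, target 16 not found

Binary search determines that 16 is not in the array after 3 comparisons. The search space was exhausted without finding the target.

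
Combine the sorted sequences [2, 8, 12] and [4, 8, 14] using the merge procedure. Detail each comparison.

Merging process:

Compare 2 vs 4: take 2 from left. Merged: [2]
Compare 8 vs 4: take 4 from right. Merged: [2, 4]
Compare 8 vs 8: take 8 from left. Merged: [2, 4, 8]
Compare 12 vs 8: take 8 from right. Merged: [2, 4, 8, 8]
Compare 12 vs 14: take 12 from left. Merged: [2, 4, 8, 8, 12]
Append remaining from right: [14]. Merged: [2, 4, 8, 8, 12, 14]

Final merged array: [2, 4, 8, 8, 12, 14]
Total comparisons: 5

The merged array is [2, 4, 8, 8, 12, 14], requiring 5 comparisons. The merge step runs in O(n) time where n is the total number of elements.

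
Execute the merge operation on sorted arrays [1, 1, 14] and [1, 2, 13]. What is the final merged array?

Merging process:

Compare 1 vs 1: take 1 from left. Merged: [1]
Compare 1 vs 1: take 1 from left. Merged: [1, 1]
Compare 14 vs 1: take 1 from right. Merged: [1, 1, 1]
Compare 14 vs 2: take 2 from right. Merged: [1, 1, 1, 2]
Compare 14 vs 13: take 13 from right. Merged: [1, 1, 1, 2, 13]
Append remaining from left: [14]. Merged: [1, 1, 1, 2, 13, 14]

Final merged array: [1, 1, 1, 2, 13, 14]
Total comparisons: 5

The merged array is [1, 1, 1, 2, 13, 14], requiring 5 comparisons. The merge step runs in O(n) time where n is the total number of elements.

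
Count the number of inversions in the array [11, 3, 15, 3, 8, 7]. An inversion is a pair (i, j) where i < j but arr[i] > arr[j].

Finding inversions in [11, 3, 15, 3, 8, 7]:

(0, 1): arr[0]=11 > arr[1]=3
(0, 3): arr[0]=11 > arr[3]=3
(0, 4): arr[0]=11 > arr[4]=8
(0, 5): arr[0]=11 > arr[5]=7
(2, 3): arr[2]=15 > arr[3]=3
(2, 4): arr[2]=15 > arr[4]=8
(2, 5): arr[2]=15 > arr[5]=7
(4, 5): arr[4]=8 > arr[5]=7

Total inversions: 8

The array has 8 inversion(s): (0,1), (0,3), (0,4), (0,5), (2,3), (2,4), (2,5), (4,5). Each pair (i,j) satisfies i < j and arr[i] > arr[j].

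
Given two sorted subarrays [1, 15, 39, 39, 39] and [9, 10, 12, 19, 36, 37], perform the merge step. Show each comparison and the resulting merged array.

Merging process:

Compare 1 vs 9: take 1 from left. Merged: [1]
Compare 15 vs 9: take 9 from right. Merged: [1, 9]
Compare 15 vs 10: take 10 from right. Merged: [1, 9, 10]
Compare 15 vs 12: take 12 from right. Merged: [1, 9, 10, 12]
Compare 15 vs 19: take 15 from left. Merged: [1, 9, 10, 12, 15]
Compare 39 vs 19: take 19 from right. Merged: [1, 9, 10, 12, 15, 19]
Compare 39 vs 36: take 36 from right. Merged: [1, 9, 10, 12, 15, 19, 36]
Compare 39 vs 37: take 37 from right. Merged: [1, 9, 10, 12, 15, 19, 36, 37]
Append remaining from left: [39, 39, 39]. Merged: [1, 9, 10, 12, 15, 19, 36, 37, 39, 39, 39]

Final merged array: [1, 9, 10, 12, 15, 19, 36, 37, 39, 39, 39]
Total comparisons: 8

The merged array is [1, 9, 10, 12, 15, 19, 36, 37, 39, 39, 39], requiring 8 comparisons. The merge step runs in O(n) time where n is the total number of elements.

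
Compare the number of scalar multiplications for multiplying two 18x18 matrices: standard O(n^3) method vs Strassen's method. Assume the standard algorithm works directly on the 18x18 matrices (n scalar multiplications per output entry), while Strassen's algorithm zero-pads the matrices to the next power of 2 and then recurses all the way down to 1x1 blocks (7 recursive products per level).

Matrix multiplication for 18x18 matrices:

Strassen's algorithm requires power-of-2 dimensions. Pad 18x18 to 32x32 (next power of 2).

Standard algorithm: 18^3 = 5832 multiplications
Strassen's algorithm: 7^(log2(32)) = 7^5 = 16807 multiplications
Difference: 5832 - 16807 = -10975 (Strassen uses MORE here due to padding overhead — for small or just-over-power-of-2 n, padding can outweigh the per-level savings)

Standard: 5832 multiplications (18^3). Strassen: 16807 multiplications (7^5, after padding to 32x32). Strassen reduces 8 recursive multiplications to 7 at each level.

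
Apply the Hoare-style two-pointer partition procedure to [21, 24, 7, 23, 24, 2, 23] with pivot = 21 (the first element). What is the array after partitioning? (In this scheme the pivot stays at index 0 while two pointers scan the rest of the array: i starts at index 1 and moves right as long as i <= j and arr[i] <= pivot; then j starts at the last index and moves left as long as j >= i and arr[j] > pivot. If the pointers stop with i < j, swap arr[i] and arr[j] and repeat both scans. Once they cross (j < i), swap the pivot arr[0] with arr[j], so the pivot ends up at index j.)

Hoare-style two-pointer partition with pivot = 21:

Initial array: [21, 24, 7, 23, 24, 2, 23]

Pointers start at i = 1, j = 6.
i stops at index 1 (arr[1]=24 > 21), j stops at index 5 (arr[5]=2 <= 21): swap arr[1] and arr[5], array becomes [21, 2, 7, 23, 24, 24, 23]
i ends at 3, j ends at 2: the pointers have crossed (j < i), so scanning stops.

Swap pivot arr[0] with arr[2] to place pivot at position 2: [7, 2, 21, 23, 24, 24, 23]
Pivot position: 2

After partitioning with pivot 21, the array becomes [7, 2, 21, 23, 24, 24, 23]. The pivot is placed at index 2. All elements to the left of the pivot are <= 21, and all elements to the right are > 21.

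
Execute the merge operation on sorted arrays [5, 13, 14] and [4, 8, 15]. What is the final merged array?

Merging process:

Compare 5 vs 4: take 4 from right. Merged: [4]
Compare 5 vs 8: take 5 from left. Merged: [4, 5]
Compare 13 vs 8: take 8 from right. Merged: [4, 5, 8]
Compare 13 vs 15: take 13 from left. Merged: [4, 5, 8, 13]
Compare 14 vs 15: take 14 from left. Merged: [4, 5, 8, 13, 14]
Append remaining from right: [15]. Merged: [4, 5, 8, 13, 14, 15]

Final merged array: [4, 5, 8, 13, 14, 15]
Total comparisons: 5

The merged array is [4, 5, 8, 13, 14, 15], requiring 5 comparisons. The merge step runs in O(n) time where n is the total number of elements.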